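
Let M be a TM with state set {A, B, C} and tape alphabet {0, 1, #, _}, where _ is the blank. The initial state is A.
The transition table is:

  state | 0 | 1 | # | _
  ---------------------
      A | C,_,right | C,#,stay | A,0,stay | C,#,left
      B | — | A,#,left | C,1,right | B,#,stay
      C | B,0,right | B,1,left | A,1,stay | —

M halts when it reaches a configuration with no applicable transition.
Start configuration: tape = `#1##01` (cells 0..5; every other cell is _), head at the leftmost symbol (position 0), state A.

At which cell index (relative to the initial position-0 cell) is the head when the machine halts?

state=A head=0 tape=__[#]1##01   (A,#)→(A,0,stay)
state=A head=0 tape=__[0]1##01   (A,0)→(C,_,right)
state=C head=1 tape=___[1]##01   (C,1)→(B,1,left)
state=B head=0 tape=__[_]1##01   (B,_)→(B,#,stay)
state=B head=0 tape=__[#]1##01   (B,#)→(C,1,right)
state=C head=1 tape=__1[1]##01   (C,1)→(B,1,left)
state=B head=0 tape=__[1]1##01   (B,1)→(A,#,left)
state=A head=-1 tape=_[_]#1##01   (A,_)→(C,#,left)
state=C head=-2 tape=[_]##1##01
At halt the head is at cell -2.

-2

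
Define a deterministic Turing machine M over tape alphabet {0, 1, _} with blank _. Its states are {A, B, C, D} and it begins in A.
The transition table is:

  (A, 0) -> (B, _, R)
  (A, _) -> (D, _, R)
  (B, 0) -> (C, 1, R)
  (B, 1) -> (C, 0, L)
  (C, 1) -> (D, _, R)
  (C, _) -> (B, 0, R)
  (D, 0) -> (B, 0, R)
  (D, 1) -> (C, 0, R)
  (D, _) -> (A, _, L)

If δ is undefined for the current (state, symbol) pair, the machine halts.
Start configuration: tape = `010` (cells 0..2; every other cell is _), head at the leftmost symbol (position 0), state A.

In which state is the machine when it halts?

A | [0]10   read 0 → write _, move R, go to B
B | _[1]0   read 1 → write 0, move L, go to C
C | [_]00   read _ → write 0, move R, go to B
B | 0[0]0   read 0 → write 1, move R, go to C
C | 01[0]
No transition is defined for (C, 0); M halts in state C.

C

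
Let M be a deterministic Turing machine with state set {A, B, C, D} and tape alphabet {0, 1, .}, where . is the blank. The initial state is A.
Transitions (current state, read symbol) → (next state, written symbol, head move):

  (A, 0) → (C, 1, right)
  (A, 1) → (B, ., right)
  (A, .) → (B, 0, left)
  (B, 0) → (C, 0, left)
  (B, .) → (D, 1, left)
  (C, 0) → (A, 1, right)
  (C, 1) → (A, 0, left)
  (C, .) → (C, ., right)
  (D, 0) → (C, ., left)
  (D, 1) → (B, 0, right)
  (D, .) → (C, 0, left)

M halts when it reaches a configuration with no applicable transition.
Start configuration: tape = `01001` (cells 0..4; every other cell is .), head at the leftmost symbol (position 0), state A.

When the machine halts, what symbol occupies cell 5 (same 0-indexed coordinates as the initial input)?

1

state=A head=0 tape=[0]1001..   (A,0)→(C,1,right)
state=C head=1 tape=1[1]001..   (C,1)→(A,0,left)
state=A head=0 tape=[1]0001..   (A,1)→(B,.,right)
state=B head=1 tape=.[0]001..   (B,0)→(C,0,left)
state=C head=0 tape=[.]0001..   (C,.)→(C,.,right)
state=C head=1 tape=.[0]001..   (C,0)→(A,1,right)
state=A head=2 tape=.1[0]01..   (A,0)→(C,1,right)
state=C head=3 tape=.11[0]1..   (C,0)→(A,1,right)
state=A head=4 tape=.111[1]..   (A,1)→(B,.,right)
state=B head=5 tape=.111.[.].   (B,.)→(D,1,left)
state=D head=4 tape=.111[.]1.   (D,.)→(C,0,left)
state=C head=3 tape=.11[1]01.   (C,1)→(A,0,left)
state=A head=2 tape=.1[1]001.   (A,1)→(B,.,right)
state=B head=3 tape=.1.[0]01.   (B,0)→(C,0,left)
state=C head=2 tape=.1[.]001.   (C,.)→(C,.,right)
state=C head=3 tape=.1.[0]01.   (C,0)→(A,1,right)
state=A head=4 tape=.1.1[0]1.   (A,0)→(C,1,right)
state=C head=5 tape=.1.11[1].   (C,1)→(A,0,left)
state=A head=4 tape=.1.1[1]0.   (A,1)→(B,.,right)
state=B head=5 tape=.1.1.[0].   (B,0)→(C,0,left)
state=C head=4 tape=.1.1[.]0.   (C,.)→(C,.,right)
state=C head=5 tape=.1.1.[0].   (C,0)→(A,1,right)
state=A head=6 tape=.1.1.1[.]   (A,.)→(B,0,left)
state=B head=5 tape=.1.1.[1]0
Cell 5 holds 1 when M halts.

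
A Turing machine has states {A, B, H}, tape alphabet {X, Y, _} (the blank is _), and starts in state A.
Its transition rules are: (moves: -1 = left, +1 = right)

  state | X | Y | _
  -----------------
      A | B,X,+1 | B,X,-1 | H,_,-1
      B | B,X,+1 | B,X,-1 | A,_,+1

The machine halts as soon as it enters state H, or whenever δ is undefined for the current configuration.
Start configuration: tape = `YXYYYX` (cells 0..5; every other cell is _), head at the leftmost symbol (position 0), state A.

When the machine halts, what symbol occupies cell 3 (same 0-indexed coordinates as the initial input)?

A | _[Y]XYYYX__   read Y → write X, move -1, go to B
B | [_]XXYYYX__   read _ → write _, move +1, go to A
A | _[X]XYYYX__   read X → write X, move +1, go to B
B | _X[X]YYYX__   read X → write X, move +1, go to B
B | _XX[Y]YYX__   read Y → write X, move -1, go to B
B | _X[X]XYYX__   read X → write X, move +1, go to B
B | _XX[X]YYX__   read X → write X, move +1, go to B
B | _XXX[Y]YX__   read Y → write X, move -1, go to B
B | _XX[X]XYX__   read X → write X, move +1, go to B
B | _XXX[X]YX__   read X → write X, move +1, go to B
B | _XXXX[Y]X__   read Y → write X, move -1, go to B
B | _XXX[X]XX__   read X → write X, move +1, go to B
B | _XXXX[X]X__   read X → write X, move +1, go to B
B | _XXXXX[X]__   read X → write X, move +1, go to B
B | _XXXXXX[_]_   read _ → write _, move +1, go to A
A | _XXXXXX_[_]   read _ → write _, move -1, go to H
H | _XXXXXX[_]_
Cell 3 holds X when M halts.

X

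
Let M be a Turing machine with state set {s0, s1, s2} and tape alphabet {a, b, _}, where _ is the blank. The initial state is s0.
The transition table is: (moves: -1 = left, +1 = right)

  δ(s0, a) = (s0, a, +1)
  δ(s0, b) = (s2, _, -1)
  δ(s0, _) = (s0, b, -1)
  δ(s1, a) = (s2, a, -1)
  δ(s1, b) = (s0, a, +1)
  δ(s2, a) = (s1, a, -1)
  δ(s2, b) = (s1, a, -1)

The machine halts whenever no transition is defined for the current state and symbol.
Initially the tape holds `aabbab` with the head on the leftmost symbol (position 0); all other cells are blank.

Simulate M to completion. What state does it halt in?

s2

s0 | _[a]abbab   read a → write a, move +1, go to s0
s0 | _a[a]bbab   read a → write a, move +1, go to s0
s0 | _aa[b]bab   read b → write _, move -1, go to s2
s2 | _a[a]_bab   read a → write a, move -1, go to s1
s1 | _[a]a_bab   read a → write a, move -1, go to s2
s2 | [_]aa_bab
No transition is defined for (s2, _); M halts in state s2.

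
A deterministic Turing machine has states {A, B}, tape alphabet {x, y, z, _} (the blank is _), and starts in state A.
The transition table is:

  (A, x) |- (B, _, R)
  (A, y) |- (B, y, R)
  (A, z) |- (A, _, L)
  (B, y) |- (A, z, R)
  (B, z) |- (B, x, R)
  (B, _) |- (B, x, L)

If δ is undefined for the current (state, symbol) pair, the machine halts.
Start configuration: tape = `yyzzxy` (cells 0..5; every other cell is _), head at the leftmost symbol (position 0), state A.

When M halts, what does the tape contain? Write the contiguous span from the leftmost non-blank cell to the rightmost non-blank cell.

state=A head=0 tape=[y]yzzxy   (A,y)→(B,y,R)
state=B head=1 tape=y[y]zzxy   (B,y)→(A,z,R)
state=A head=2 tape=yz[z]zxy   (A,z)→(A,_,L)
state=A head=1 tape=y[z]_zxy   (A,z)→(A,_,L)
state=A head=0 tape=[y]__zxy   (A,y)→(B,y,R)
state=B head=1 tape=y[_]_zxy   (B,_)→(B,x,L)
state=B head=0 tape=[y]x_zxy   (B,y)→(A,z,R)
state=A head=1 tape=z[x]_zxy   (A,x)→(B,_,R)
state=B head=2 tape=z_[_]zxy   (B,_)→(B,x,L)
state=B head=1 tape=z[_]xzxy   (B,_)→(B,x,L)
state=B head=0 tape=[z]xxzxy   (B,z)→(B,x,R)
state=B head=1 tape=x[x]xzxy
The non-blank tape span at halt is xxxzxy.

xxxzxy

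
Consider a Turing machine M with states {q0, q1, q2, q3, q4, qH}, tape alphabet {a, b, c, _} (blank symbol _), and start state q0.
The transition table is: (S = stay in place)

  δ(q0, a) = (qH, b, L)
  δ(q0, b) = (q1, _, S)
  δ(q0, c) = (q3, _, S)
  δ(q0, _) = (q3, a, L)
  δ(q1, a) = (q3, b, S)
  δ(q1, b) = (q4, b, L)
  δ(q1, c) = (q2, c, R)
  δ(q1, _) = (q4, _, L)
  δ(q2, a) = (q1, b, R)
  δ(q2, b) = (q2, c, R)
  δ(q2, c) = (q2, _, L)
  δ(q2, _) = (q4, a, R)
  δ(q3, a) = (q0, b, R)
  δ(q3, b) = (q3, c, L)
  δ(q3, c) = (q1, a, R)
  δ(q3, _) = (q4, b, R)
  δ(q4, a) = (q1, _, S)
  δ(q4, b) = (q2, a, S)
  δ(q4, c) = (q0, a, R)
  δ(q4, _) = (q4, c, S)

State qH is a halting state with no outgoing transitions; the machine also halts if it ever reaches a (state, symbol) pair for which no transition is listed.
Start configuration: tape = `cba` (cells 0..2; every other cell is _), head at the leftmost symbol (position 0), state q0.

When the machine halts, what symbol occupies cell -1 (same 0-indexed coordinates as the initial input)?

b

q0 | _[c]ba_   read c → write _, move S, go to q3
q3 | _[_]ba_   read _ → write b, move R, go to q4
q4 | _b[b]a_   read b → write a, move S, go to q2
q2 | _b[a]a_   read a → write b, move R, go to q1
q1 | _bb[a]_   read a → write b, move S, go to q3
q3 | _bb[b]_   read b → write c, move L, go to q3
q3 | _b[b]c_   read b → write c, move L, go to q3
q3 | _[b]cc_   read b → write c, move L, go to q3
q3 | [_]ccc_   read _ → write b, move R, go to q4
q4 | b[c]cc_   read c → write a, move R, go to q0
q0 | ba[c]c_   read c → write _, move S, go to q3
q3 | ba[_]c_   read _ → write b, move R, go to q4
q4 | bab[c]_   read c → write a, move R, go to q0
q0 | baba[_]   read _ → write a, move L, go to q3
q3 | bab[a]a   read a → write b, move R, go to q0
q0 | babb[a]   read a → write b, move L, go to qH
qH | bab[b]b
Cell -1 holds b when M halts.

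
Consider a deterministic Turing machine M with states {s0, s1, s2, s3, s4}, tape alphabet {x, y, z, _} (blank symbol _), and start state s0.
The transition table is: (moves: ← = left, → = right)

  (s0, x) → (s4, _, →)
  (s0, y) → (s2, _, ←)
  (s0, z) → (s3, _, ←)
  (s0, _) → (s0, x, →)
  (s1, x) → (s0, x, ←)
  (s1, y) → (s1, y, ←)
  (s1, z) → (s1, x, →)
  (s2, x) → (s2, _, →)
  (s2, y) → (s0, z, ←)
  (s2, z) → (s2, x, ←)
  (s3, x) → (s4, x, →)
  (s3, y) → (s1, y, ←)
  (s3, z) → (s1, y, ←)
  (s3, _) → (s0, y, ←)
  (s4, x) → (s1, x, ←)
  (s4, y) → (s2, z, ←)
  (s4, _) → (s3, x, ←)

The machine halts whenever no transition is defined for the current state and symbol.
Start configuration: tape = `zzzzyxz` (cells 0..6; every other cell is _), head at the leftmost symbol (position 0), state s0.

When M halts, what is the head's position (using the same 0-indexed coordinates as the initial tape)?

-1

state=s0 head=0 tape=__[z]zzzyxz   (s0,z)→(s3,_,←)
state=s3 head=-1 tape=_[_]_zzzyxz   (s3,_)→(s0,y,←)
state=s0 head=-2 tape=[_]y_zzzyxz   (s0,_)→(s0,x,→)
state=s0 head=-1 tape=x[y]_zzzyxz   (s0,y)→(s2,_,←)
state=s2 head=-2 tape=[x]__zzzyxz   (s2,x)→(s2,_,→)
state=s2 head=-1 tape=_[_]_zzzyxz
At halt the head is at cell -1.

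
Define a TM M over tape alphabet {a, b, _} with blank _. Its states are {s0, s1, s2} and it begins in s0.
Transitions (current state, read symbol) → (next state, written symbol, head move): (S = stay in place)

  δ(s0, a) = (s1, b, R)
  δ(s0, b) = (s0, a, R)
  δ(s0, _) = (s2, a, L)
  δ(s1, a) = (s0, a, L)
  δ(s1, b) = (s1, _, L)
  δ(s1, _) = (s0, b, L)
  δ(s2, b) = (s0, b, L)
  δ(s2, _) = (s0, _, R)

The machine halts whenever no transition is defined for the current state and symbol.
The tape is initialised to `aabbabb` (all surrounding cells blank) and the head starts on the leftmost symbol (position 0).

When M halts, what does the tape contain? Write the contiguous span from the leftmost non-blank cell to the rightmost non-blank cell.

aaaababb

state=s0 head=0 tape=__[a]abbabb   (s0,a)→(s1,b,R)
state=s1 head=1 tape=__b[a]bbabb   (s1,a)→(s0,a,L)
state=s0 head=0 tape=__[b]abbabb   (s0,b)→(s0,a,R)
state=s0 head=1 tape=__a[a]bbabb   (s0,a)→(s1,b,R)
state=s1 head=2 tape=__ab[b]babb   (s1,b)→(s1,_,L)
state=s1 head=1 tape=__a[b]_babb   (s1,b)→(s1,_,L)
state=s1 head=0 tape=__[a]__babb   (s1,a)→(s0,a,L)
state=s0 head=-1 tape=_[_]a__babb   (s0,_)→(s2,a,L)
state=s2 head=-2 tape=[_]aa__babb   (s2,_)→(s0,_,R)
state=s0 head=-1 tape=_[a]a__babb   (s0,a)→(s1,b,R)
state=s1 head=0 tape=_b[a]__babb   (s1,a)→(s0,a,L)
state=s0 head=-1 tape=_[b]a__babb   (s0,b)→(s0,a,R)
state=s0 head=0 tape=_a[a]__babb   (s0,a)→(s1,b,R)
state=s1 head=1 tape=_ab[_]_babb   (s1,_)→(s0,b,L)
state=s0 head=0 tape=_a[b]b_babb   (s0,b)→(s0,a,R)
state=s0 head=1 tape=_aa[b]_babb   (s0,b)→(s0,a,R)
state=s0 head=2 tape=_aaa[_]babb   (s0,_)→(s2,a,L)
state=s2 head=1 tape=_aa[a]ababb
The non-blank tape span at halt is aaaababb.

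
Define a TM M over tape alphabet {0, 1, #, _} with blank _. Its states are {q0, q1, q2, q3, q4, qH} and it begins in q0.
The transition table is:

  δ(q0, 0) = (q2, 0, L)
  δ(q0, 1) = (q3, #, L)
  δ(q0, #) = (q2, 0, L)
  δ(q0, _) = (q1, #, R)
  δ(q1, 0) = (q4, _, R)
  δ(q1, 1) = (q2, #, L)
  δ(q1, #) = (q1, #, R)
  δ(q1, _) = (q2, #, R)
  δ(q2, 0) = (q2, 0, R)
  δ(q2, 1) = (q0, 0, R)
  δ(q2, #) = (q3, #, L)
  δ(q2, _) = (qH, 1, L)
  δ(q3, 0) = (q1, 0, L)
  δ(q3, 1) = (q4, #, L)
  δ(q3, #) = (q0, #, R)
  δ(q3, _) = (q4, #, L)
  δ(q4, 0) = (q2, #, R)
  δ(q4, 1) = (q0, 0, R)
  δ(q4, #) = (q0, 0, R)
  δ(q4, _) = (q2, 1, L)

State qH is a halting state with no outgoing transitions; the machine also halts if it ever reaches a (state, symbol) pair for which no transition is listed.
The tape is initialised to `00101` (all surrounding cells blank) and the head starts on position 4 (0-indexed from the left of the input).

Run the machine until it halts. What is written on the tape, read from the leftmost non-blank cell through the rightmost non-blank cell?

state=q0 head=4 tape=___0010[1]   (q0,1)→(q3,#,L)
state=q3 head=3 tape=___001[0]#   (q3,0)→(q1,0,L)
state=q1 head=2 tape=___00[1]0#   (q1,1)→(q2,#,L)
state=q2 head=1 tape=___0[0]#0#   (q2,0)→(q2,0,R)
state=q2 head=2 tape=___00[#]0#   (q2,#)→(q3,#,L)
state=q3 head=1 tape=___0[0]#0#   (q3,0)→(q1,0,L)
state=q1 head=0 tape=___[0]0#0#   (q1,0)→(q4,_,R)
state=q4 head=1 tape=____[0]#0#   (q4,0)→(q2,#,R)
state=q2 head=2 tape=____#[#]0#   (q2,#)→(q3,#,L)
state=q3 head=1 tape=____[#]#0#   (q3,#)→(q0,#,R)
state=q0 head=2 tape=____#[#]0#   (q0,#)→(q2,0,L)
state=q2 head=1 tape=____[#]00#   (q2,#)→(q3,#,L)
state=q3 head=0 tape=___[_]#00#   (q3,_)→(q4,#,L)
state=q4 head=-1 tape=__[_]##00#   (q4,_)→(q2,1,L)
state=q2 head=-2 tape=_[_]1##00#   (q2,_)→(qH,1,L)
state=qH head=-3 tape=[_]11##00#
The non-blank tape span at halt is 11##00#.

11##00#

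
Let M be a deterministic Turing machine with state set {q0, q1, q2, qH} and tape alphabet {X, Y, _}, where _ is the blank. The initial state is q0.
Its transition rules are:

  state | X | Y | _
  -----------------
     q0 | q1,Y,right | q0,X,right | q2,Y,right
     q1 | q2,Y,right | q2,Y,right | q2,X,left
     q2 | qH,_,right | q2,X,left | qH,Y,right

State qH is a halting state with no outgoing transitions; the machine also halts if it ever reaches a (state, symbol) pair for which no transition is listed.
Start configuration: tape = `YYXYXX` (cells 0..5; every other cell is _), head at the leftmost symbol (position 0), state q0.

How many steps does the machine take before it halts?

5

q0 | [Y]YXYXX   read Y → write X, move right, go to q0
q0 | X[Y]XYXX   read Y → write X, move right, go to q0
q0 | XX[X]YXX   read X → write Y, move right, go to q1
q1 | XXY[Y]XX   read Y → write Y, move right, go to q2
q2 | XXYY[X]X   read X → write _, move right, go to qH
qH | XXYY_[X]
M halts after 5 transitions.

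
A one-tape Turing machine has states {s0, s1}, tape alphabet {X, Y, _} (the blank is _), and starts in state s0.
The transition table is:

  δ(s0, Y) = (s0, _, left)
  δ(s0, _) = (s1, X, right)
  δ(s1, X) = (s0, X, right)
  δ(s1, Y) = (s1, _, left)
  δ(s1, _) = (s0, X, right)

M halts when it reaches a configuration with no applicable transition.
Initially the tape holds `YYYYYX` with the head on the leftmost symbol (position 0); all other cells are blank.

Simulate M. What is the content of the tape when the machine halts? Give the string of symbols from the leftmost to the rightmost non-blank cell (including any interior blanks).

s0 | _[Y]YYYYX   read Y → write _, move left, go to s0
s0 | [_]_YYYYX   read _ → write X, move right, go to s1
s1 | X[_]YYYYX   read _ → write X, move right, go to s0
s0 | XX[Y]YYYX   read Y → write _, move left, go to s0
s0 | X[X]_YYYX
The non-blank tape span at halt is XX_YYYX.

XX_YYYX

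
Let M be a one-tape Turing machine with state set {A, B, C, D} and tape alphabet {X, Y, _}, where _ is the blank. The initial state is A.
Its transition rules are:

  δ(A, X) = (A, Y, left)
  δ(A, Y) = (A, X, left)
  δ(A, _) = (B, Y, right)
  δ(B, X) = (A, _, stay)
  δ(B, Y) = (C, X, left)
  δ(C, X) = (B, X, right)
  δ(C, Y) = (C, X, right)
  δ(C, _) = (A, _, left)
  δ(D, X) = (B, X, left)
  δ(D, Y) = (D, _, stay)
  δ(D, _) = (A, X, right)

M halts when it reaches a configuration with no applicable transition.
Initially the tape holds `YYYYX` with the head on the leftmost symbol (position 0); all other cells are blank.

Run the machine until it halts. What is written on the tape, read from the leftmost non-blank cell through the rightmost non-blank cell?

YXXXXY

A | _[Y]YYYX_   read Y → write X, move left, go to A
A | [_]XYYYX_   read _ → write Y, move right, go to B
B | Y[X]YYYX_   read X → write _, move stay, go to A
A | Y[_]YYYX_   read _ → write Y, move right, go to B
B | YY[Y]YYX_   read Y → write X, move left, go to C
C | Y[Y]XYYX_   read Y → write X, move right, go to C
C | YX[X]YYX_   read X → write X, move right, go to B
B | YXX[Y]YX_   read Y → write X, move left, go to C
C | YX[X]XYX_   read X → write X, move right, go to B
B | YXX[X]YX_   read X → write _, move stay, go to A
A | YXX[_]YX_   read _ → write Y, move right, go to B
B | YXXY[Y]X_   read Y → write X, move left, go to C
C | YXX[Y]XX_   read Y → write X, move right, go to C
C | YXXX[X]X_   read X → write X, move right, go to B
B | YXXXX[X]_   read X → write _, move stay, go to A
A | YXXXX[_]_   read _ → write Y, move right, go to B
B | YXXXXY[_]
The non-blank tape span at halt is YXXXXY.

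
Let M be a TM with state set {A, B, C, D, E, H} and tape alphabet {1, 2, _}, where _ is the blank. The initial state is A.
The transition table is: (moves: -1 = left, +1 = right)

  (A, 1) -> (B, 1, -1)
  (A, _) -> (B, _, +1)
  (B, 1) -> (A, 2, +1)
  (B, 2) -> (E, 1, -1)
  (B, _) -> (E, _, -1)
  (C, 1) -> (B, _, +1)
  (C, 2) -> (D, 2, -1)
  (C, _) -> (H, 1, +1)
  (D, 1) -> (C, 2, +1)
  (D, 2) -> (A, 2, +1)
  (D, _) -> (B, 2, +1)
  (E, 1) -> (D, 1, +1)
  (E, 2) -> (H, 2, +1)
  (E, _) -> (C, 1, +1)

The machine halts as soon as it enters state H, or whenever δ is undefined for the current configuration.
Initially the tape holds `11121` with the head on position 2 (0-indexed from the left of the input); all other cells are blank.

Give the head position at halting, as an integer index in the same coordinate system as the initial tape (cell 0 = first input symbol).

7

state=A head=2 tape=11[1]21___   (A,1)→(B,1,-1)
state=B head=1 tape=1[1]121___   (B,1)→(A,2,+1)
state=A head=2 tape=12[1]21___   (A,1)→(B,1,-1)
state=B head=1 tape=1[2]121___   (B,2)→(E,1,-1)
state=E head=0 tape=[1]1121___   (E,1)→(D,1,+1)
state=D head=1 tape=1[1]121___   (D,1)→(C,2,+1)
state=C head=2 tape=12[1]21___   (C,1)→(B,_,+1)
state=B head=3 tape=12_[2]1___   (B,2)→(E,1,-1)
state=E head=2 tape=12[_]11___   (E,_)→(C,1,+1)
state=C head=3 tape=121[1]1___   (C,1)→(B,_,+1)
state=B head=4 tape=121_[1]___   (B,1)→(A,2,+1)
state=A head=5 tape=121_2[_]__   (A,_)→(B,_,+1)
state=B head=6 tape=121_2_[_]_   (B,_)→(E,_,-1)
state=E head=5 tape=121_2[_]__   (E,_)→(C,1,+1)
state=C head=6 tape=121_21[_]_   (C,_)→(H,1,+1)
state=H head=7 tape=121_211[_]
At halt the head is at cell 7.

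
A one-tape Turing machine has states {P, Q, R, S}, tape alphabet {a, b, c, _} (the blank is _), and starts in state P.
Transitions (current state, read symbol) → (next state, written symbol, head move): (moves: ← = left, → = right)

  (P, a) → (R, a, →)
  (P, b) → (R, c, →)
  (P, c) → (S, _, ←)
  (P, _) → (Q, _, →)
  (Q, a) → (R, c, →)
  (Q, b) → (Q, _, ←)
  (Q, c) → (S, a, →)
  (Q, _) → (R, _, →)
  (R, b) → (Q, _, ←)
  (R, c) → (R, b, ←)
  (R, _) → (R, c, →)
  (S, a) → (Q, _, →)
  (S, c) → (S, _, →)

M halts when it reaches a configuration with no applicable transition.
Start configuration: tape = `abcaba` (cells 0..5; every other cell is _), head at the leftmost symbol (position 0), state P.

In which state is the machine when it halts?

P | _[a]bcaba   read a → write a, move →, go to R
R | _a[b]caba   read b → write _, move ←, go to Q
Q | _[a]_caba   read a → write c, move →, go to R
R | _c[_]caba   read _ → write c, move →, go to R
R | _cc[c]aba   read c → write b, move ←, go to R
R | _c[c]baba   read c → write b, move ←, go to R
R | _[c]bbaba   read c → write b, move ←, go to R
R | [_]bbbaba   read _ → write c, move →, go to R
R | c[b]bbaba   read b → write _, move ←, go to Q
Q | [c]_bbaba   read c → write a, move →, go to S
S | a[_]bbaba
No transition is defined for (S, _); M halts in state S.

S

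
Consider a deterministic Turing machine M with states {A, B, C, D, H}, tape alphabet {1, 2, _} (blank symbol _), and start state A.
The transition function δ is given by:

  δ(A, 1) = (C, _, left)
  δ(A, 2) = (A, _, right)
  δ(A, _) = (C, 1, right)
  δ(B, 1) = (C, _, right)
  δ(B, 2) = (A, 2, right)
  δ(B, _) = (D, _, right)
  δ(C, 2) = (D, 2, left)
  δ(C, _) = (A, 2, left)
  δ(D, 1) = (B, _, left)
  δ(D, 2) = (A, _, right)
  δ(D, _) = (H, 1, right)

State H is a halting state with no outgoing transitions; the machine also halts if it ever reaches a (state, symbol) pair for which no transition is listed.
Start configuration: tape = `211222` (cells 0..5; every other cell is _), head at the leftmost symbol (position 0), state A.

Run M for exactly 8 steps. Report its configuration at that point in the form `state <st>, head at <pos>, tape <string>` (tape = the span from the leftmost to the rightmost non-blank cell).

A | __[2]11222   read 2 → write _, move right, go to A
A | ___[1]1222   read 1 → write _, move left, go to C
C | __[_]_1222   read _ → write 2, move left, go to A
A | _[_]2_1222   read _ → write 1, move right, go to C
C | _1[2]_1222   read 2 → write 2, move left, go to D
D | _[1]2_1222   read 1 → write _, move left, go to B
B | [_]_2_1222   read _ → write _, move right, go to D
D | _[_]2_1222   read _ → write 1, move right, go to H
H | _1[2]_1222
After 8 steps: state H, head at 0, tape 12_1222.

state H, head at 0, tape 12_1222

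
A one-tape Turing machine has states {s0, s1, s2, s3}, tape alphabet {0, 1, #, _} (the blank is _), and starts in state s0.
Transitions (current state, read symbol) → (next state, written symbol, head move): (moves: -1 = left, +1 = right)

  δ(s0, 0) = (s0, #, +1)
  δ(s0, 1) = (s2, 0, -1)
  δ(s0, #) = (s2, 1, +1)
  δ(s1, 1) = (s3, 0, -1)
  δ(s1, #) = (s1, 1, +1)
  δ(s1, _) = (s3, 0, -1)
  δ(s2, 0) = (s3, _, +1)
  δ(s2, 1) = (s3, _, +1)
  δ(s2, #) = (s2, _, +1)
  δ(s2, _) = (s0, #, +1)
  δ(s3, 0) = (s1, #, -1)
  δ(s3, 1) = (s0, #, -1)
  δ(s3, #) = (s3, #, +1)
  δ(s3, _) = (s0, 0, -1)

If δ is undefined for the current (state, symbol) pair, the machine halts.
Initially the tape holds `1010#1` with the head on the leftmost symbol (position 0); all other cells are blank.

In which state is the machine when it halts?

s0 | _[1]010#1__   read 1 → write 0, move -1, go to s2
s2 | [_]0010#1__   read _ → write #, move +1, go to s0
s0 | #[0]010#1__   read 0 → write #, move +1, go to s0
s0 | ##[0]10#1__   read 0 → write #, move +1, go to s0
s0 | ###[1]0#1__   read 1 → write 0, move -1, go to s2
s2 | ##[#]00#1__   read # → write _, move +1, go to s2
s2 | ##_[0]0#1__   read 0 → write _, move +1, go to s3
s3 | ##__[0]#1__   read 0 → write #, move -1, go to s1
s1 | ##_[_]##1__   read _ → write 0, move -1, go to s3
s3 | ##[_]0##1__   read _ → write 0, move -1, go to s0
s0 | #[#]00##1__   read # → write 1, move +1, go to s2
s2 | #1[0]0##1__   read 0 → write _, move +1, go to s3
s3 | #1_[0]##1__   read 0 → write #, move -1, go to s1
s1 | #1[_]###1__   read _ → write 0, move -1, go to s3
s3 | #[1]0###1__   read 1 → write #, move -1, go to s0
s0 | [#]#0###1__   read # → write 1, move +1, go to s2
s2 | 1[#]0###1__   read # → write _, move +1, go to s2
s2 | 1_[0]###1__   read 0 → write _, move +1, go to s3
s3 | 1__[#]##1__   read # → write #, move +1, go to s3
s3 | 1__#[#]#1__   read # → write #, move +1, go to s3
s3 | 1__##[#]1__   read # → write #, move +1, go to s3
s3 | 1__###[1]__   read 1 → write #, move -1, go to s0
s0 | 1__##[#]#__   read # → write 1, move +1, go to s2
s2 | 1__##1[#]__   read # → write _, move +1, go to s2
s2 | 1__##1_[_]_   read _ → write #, move +1, go to s0
s0 | 1__##1_#[_]
No transition is defined for (s0, _); M halts in state s0.

s0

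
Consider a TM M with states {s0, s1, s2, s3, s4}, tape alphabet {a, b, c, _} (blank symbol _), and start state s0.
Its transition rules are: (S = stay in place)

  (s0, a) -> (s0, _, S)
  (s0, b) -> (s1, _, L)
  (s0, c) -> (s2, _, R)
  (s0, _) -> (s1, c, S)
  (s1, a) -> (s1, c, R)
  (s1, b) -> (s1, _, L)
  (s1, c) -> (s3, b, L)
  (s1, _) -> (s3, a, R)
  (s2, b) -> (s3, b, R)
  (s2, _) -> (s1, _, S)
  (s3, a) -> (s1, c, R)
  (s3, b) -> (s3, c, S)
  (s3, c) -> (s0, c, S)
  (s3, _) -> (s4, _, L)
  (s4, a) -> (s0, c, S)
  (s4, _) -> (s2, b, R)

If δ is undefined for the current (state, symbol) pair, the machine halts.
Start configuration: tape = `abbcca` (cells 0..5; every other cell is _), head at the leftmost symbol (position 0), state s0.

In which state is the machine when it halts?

s0 | __[a]bbcca   read a → write _, move S, go to s0
s0 | __[_]bbcca   read _ → write c, move S, go to s1
s1 | __[c]bbcca   read c → write b, move L, go to s3
s3 | _[_]bbbcca   read _ → write _, move L, go to s4
s4 | [_]_bbbcca   read _ → write b, move R, go to s2
s2 | b[_]bbbcca   read _ → write _, move S, go to s1
s1 | b[_]bbbcca   read _ → write a, move R, go to s3
s3 | ba[b]bbcca   read b → write c, move S, go to s3
s3 | ba[c]bbcca   read c → write c, move S, go to s0
s0 | ba[c]bbcca   read c → write _, move R, go to s2
s2 | ba_[b]bcca   read b → write b, move R, go to s3
s3 | ba_b[b]cca   read b → write c, move S, go to s3
s3 | ba_b[c]cca   read c → write c, move S, go to s0
s0 | ba_b[c]cca   read c → write _, move R, go to s2
s2 | ba_b_[c]ca
No transition is defined for (s2, c); M halts in state s2.

s2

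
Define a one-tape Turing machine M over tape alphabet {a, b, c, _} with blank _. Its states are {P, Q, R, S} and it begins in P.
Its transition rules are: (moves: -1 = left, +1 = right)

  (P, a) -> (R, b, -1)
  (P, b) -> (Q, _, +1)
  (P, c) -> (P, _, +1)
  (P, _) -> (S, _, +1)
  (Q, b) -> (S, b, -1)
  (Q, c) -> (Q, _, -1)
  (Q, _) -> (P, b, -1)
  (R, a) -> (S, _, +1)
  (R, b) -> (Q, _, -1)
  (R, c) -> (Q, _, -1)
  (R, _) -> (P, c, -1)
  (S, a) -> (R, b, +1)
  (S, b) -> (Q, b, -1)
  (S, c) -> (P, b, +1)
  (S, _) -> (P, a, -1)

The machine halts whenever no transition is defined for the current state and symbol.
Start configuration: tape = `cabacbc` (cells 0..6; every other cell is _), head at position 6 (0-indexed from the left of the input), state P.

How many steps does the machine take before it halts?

23

P | cabacb[c]___   read c → write _, move +1, go to P
P | cabacb_[_]__   read _ → write _, move +1, go to S
S | cabacb__[_]_   read _ → write a, move -1, go to P
P | cabacb_[_]a_   read _ → write _, move +1, go to S
S | cabacb__[a]_   read a → write b, move +1, go to R
R | cabacb__b[_]   read _ → write c, move -1, go to P
P | cabacb__[b]c   read b → write _, move +1, go to Q
Q | cabacb___[c]   read c → write _, move -1, go to Q
Q | cabacb__[_]_   read _ → write b, move -1, go to P
P | cabacb_[_]b_   read _ → write _, move +1, go to S
S | cabacb__[b]_   read b → write b, move -1, go to Q
Q | cabacb_[_]b_   read _ → write b, move -1, go to P
P | cabacb[_]bb_   read _ → write _, move +1, go to S
S | cabacb_[b]b_   read b → write b, move -1, go to Q
Q | cabacb[_]bb_   read _ → write b, move -1, go to P
P | cabac[b]bbb_   read b → write _, move +1, go to Q
Q | cabac_[b]bb_   read b → write b, move -1, go to S
S | cabac[_]bbb_   read _ → write a, move -1, go to P
P | caba[c]abbb_   read c → write _, move +1, go to P
P | caba_[a]bbb_   read a → write b, move -1, go to R
R | caba[_]bbbb_   read _ → write c, move -1, go to P
P | cab[a]cbbbb_   read a → write b, move -1, go to R
R | ca[b]bcbbbb_   read b → write _, move -1, go to Q
Q | c[a]_bcbbbb_
M halts after 23 transitions.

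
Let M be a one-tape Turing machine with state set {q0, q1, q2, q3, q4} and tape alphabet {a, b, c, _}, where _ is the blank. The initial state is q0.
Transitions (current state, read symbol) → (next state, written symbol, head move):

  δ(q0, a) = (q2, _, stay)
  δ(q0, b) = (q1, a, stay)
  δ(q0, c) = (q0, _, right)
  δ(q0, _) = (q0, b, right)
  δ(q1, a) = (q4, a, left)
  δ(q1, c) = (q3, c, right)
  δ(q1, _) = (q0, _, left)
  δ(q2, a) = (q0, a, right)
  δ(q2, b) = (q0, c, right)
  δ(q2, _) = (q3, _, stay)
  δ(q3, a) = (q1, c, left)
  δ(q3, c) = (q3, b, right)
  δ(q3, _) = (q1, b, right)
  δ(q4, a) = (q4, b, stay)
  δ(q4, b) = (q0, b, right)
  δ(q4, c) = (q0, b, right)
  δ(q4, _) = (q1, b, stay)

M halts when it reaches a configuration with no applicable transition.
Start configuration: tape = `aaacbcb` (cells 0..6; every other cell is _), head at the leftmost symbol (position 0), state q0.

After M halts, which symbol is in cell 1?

state=q0 head=0 tape=[a]aacbcb   (q0,a)→(q2,_,stay)
state=q2 head=0 tape=[_]aacbcb   (q2,_)→(q3,_,stay)
state=q3 head=0 tape=[_]aacbcb   (q3,_)→(q1,b,right)
state=q1 head=1 tape=b[a]acbcb   (q1,a)→(q4,a,left)
state=q4 head=0 tape=[b]aacbcb   (q4,b)→(q0,b,right)
state=q0 head=1 tape=b[a]acbcb   (q0,a)→(q2,_,stay)
state=q2 head=1 tape=b[_]acbcb   (q2,_)→(q3,_,stay)
state=q3 head=1 tape=b[_]acbcb   (q3,_)→(q1,b,right)
state=q1 head=2 tape=bb[a]cbcb   (q1,a)→(q4,a,left)
state=q4 head=1 tape=b[b]acbcb   (q4,b)→(q0,b,right)
state=q0 head=2 tape=bb[a]cbcb   (q0,a)→(q2,_,stay)
state=q2 head=2 tape=bb[_]cbcb   (q2,_)→(q3,_,stay)
state=q3 head=2 tape=bb[_]cbcb   (q3,_)→(q1,b,right)
state=q1 head=3 tape=bbb[c]bcb   (q1,c)→(q3,c,right)
state=q3 head=4 tape=bbbc[b]cb
Cell 1 holds b when M halts.

b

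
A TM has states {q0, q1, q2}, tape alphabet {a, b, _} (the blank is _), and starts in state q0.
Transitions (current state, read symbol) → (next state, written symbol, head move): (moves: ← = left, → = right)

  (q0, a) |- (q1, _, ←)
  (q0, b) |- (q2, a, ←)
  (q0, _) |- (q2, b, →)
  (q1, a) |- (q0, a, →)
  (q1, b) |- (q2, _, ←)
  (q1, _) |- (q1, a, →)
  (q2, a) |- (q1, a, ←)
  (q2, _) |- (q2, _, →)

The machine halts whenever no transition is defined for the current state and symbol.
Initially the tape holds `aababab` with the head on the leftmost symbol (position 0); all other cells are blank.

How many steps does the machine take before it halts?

q0 | _[a]ababab   read a → write _, move ←, go to q1
q1 | [_]_ababab   read _ → write a, move →, go to q1
q1 | a[_]ababab   read _ → write a, move →, go to q1
q1 | aa[a]babab   read a → write a, move →, go to q0
q0 | aaa[b]abab   read b → write a, move ←, go to q2
q2 | aa[a]aabab   read a → write a, move ←, go to q1
q1 | a[a]aaabab   read a → write a, move →, go to q0
q0 | aa[a]aabab   read a → write _, move ←, go to q1
q1 | a[a]_aabab   read a → write a, move →, go to q0
q0 | aa[_]aabab   read _ → write b, move →, go to q2
q2 | aab[a]abab   read a → write a, move ←, go to q1
q1 | aa[b]aabab   read b → write _, move ←, go to q2
q2 | a[a]_aabab   read a → write a, move ←, go to q1
q1 | [a]a_aabab   read a → write a, move →, go to q0
q0 | a[a]_aabab   read a → write _, move ←, go to q1
q1 | [a]__aabab   read a → write a, move →, go to q0
q0 | a[_]_aabab   read _ → write b, move →, go to q2
q2 | ab[_]aabab   read _ → write _, move →, go to q2
q2 | ab_[a]abab   read a → write a, move ←, go to q1
q1 | ab[_]aabab   read _ → write a, move →, go to q1
q1 | aba[a]abab   read a → write a, move →, go to q0
q0 | abaa[a]bab   read a → write _, move ←, go to q1
q1 | aba[a]_bab   read a → write a, move →, go to q0
q0 | abaa[_]bab   read _ → write b, move →, go to q2
q2 | abaab[b]ab
M halts after 24 transitions.

24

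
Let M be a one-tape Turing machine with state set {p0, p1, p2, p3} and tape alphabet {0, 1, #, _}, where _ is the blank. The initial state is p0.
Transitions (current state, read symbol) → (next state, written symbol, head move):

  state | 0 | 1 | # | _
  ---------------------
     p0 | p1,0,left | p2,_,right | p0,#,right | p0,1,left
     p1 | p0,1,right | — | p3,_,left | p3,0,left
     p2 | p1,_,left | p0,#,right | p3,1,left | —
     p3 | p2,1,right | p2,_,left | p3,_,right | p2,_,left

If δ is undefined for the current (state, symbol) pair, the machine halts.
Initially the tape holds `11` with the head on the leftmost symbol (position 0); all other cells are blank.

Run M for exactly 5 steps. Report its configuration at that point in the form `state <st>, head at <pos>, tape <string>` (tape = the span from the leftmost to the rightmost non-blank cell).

p0 | [1]1__   read 1 → write _, move right, go to p2
p2 | _[1]__   read 1 → write #, move right, go to p0
p0 | _#[_]_   read _ → write 1, move left, go to p0
p0 | _[#]1_   read # → write #, move right, go to p0
p0 | _#[1]_   read 1 → write _, move right, go to p2
p2 | _#_[_]
After 5 steps: state p2, head at 3, tape #.

state p2, head at 3, tape #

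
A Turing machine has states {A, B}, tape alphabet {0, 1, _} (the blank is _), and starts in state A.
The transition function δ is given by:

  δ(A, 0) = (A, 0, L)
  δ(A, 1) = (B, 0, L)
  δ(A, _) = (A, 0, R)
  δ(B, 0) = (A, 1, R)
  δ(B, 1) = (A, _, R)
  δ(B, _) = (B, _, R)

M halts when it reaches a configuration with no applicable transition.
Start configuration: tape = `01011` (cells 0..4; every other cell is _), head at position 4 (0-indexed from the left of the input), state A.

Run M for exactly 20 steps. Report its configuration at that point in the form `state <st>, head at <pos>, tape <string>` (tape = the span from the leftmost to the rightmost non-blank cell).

A | _0101[1]   read 1 → write 0, move L, go to B
B | _010[1]0   read 1 → write _, move R, go to A
A | _010_[0]   read 0 → write 0, move L, go to A
A | _010[_]0   read _ → write 0, move R, go to A
A | _0100[0]   read 0 → write 0, move L, go to A
A | _010[0]0   read 0 → write 0, move L, go to A
A | _01[0]00   read 0 → write 0, move L, go to A
A | _0[1]000   read 1 → write 0, move L, go to B
B | _[0]0000   read 0 → write 1, move R, go to A
A | _1[0]000   read 0 → write 0, move L, go to A
A | _[1]0000   read 1 → write 0, move L, go to B
B | [_]00000   read _ → write _, move R, go to B
B | _[0]0000   read 0 → write 1, move R, go to A
A | _1[0]000   read 0 → write 0, move L, go to A
A | _[1]0000   read 1 → write 0, move L, go to B
B | [_]00000   read _ → write _, move R, go to B
B | _[0]0000   read 0 → write 1, move R, go to A
A | _1[0]000   read 0 → write 0, move L, go to A
A | _[1]0000   read 1 → write 0, move L, go to B
B | [_]00000   read _ → write _, move R, go to B
B | _[0]0000
After 20 steps: state B, head at 0, tape 00000.

state B, head at 0, tape 00000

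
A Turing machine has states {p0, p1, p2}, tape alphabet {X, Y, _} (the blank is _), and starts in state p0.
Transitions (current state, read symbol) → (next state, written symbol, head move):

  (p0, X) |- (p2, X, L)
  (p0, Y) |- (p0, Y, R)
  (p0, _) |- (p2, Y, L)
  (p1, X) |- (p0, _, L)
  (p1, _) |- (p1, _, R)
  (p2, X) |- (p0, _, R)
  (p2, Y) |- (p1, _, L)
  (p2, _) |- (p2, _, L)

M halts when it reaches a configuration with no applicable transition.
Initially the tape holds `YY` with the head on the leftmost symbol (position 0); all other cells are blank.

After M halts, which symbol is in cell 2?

Y

state=p0 head=0 tape=[Y]Y_   (p0,Y)→(p0,Y,R)
state=p0 head=1 tape=Y[Y]_   (p0,Y)→(p0,Y,R)
state=p0 head=2 tape=YY[_]   (p0,_)→(p2,Y,L)
state=p2 head=1 tape=Y[Y]Y   (p2,Y)→(p1,_,L)
state=p1 head=0 tape=[Y]_Y
Cell 2 holds Y when M halts.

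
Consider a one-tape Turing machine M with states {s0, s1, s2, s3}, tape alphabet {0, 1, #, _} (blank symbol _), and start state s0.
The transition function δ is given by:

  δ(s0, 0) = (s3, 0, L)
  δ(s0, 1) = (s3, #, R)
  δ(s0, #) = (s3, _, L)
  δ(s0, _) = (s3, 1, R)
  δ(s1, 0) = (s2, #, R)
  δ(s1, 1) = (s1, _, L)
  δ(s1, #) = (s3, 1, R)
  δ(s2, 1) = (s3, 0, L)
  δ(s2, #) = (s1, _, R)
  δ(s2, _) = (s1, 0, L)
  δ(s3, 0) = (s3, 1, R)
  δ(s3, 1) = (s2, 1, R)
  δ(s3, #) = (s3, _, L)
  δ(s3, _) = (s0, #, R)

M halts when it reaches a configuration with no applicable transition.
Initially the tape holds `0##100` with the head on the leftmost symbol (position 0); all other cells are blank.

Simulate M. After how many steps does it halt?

26

s0 | __[0]##100   read 0 → write 0, move L, go to s3
s3 | _[_]0##100   read _ → write #, move R, go to s0
s0 | _#[0]##100   read 0 → write 0, move L, go to s3
s3 | _[#]0##100   read # → write _, move L, go to s3
s3 | [_]_0##100   read _ → write #, move R, go to s0
s0 | #[_]0##100   read _ → write 1, move R, go to s3
s3 | #1[0]##100   read 0 → write 1, move R, go to s3
s3 | #11[#]#100   read # → write _, move L, go to s3
s3 | #1[1]_#100   read 1 → write 1, move R, go to s2
s2 | #11[_]#100   read _ → write 0, move L, go to s1
s1 | #1[1]0#100   read 1 → write _, move L, go to s1
s1 | #[1]_0#100   read 1 → write _, move L, go to s1
s1 | [#]__0#100   read # → write 1, move R, go to s3
s3 | 1[_]_0#100   read _ → write #, move R, go to s0
s0 | 1#[_]0#100   read _ → write 1, move R, go to s3
s3 | 1#1[0]#100   read 0 → write 1, move R, go to s3
s3 | 1#11[#]100   read # → write _, move L, go to s3
s3 | 1#1[1]_100   read 1 → write 1, move R, go to s2
s2 | 1#11[_]100   read _ → write 0, move L, go to s1
s1 | 1#1[1]0100   read 1 → write _, move L, go to s1
s1 | 1#[1]_0100   read 1 → write _, move L, go to s1
s1 | 1[#]__0100   read # → write 1, move R, go to s3
s3 | 11[_]_0100   read _ → write #, move R, go to s0
s0 | 11#[_]0100   read _ → write 1, move R, go to s3
s3 | 11#1[0]100   read 0 → write 1, move R, go to s3
s3 | 11#11[1]00   read 1 → write 1, move R, go to s2
s2 | 11#111[0]0
M halts after 26 transitions.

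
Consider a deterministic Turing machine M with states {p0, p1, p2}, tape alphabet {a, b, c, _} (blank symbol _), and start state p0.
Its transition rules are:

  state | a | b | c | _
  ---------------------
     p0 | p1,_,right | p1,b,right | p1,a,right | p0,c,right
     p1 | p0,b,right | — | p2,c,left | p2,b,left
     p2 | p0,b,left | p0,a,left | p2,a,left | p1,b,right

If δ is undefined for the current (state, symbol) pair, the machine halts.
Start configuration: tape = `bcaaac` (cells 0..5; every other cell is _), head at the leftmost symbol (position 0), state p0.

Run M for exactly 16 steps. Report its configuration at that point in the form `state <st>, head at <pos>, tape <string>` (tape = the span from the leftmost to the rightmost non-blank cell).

state p1, head at 6, tape abab_ba

p0 | _[b]caaac_   read b → write b, move right, go to p1
p1 | _b[c]aaac_   read c → write c, move left, go to p2
p2 | _[b]caaac_   read b → write a, move left, go to p0
p0 | [_]acaaac_   read _ → write c, move right, go to p0
p0 | c[a]caaac_   read a → write _, move right, go to p1
p1 | c_[c]aaac_   read c → write c, move left, go to p2
p2 | c[_]caaac_   read _ → write b, move right, go to p1
p1 | cb[c]aaac_   read c → write c, move left, go to p2
p2 | c[b]caaac_   read b → write a, move left, go to p0
p0 | [c]acaaac_   read c → write a, move right, go to p1
p1 | a[a]caaac_   read a → write b, move right, go to p0
p0 | ab[c]aaac_   read c → write a, move right, go to p1
p1 | aba[a]aac_   read a → write b, move right, go to p0
p0 | abab[a]ac_   read a → write _, move right, go to p1
p1 | abab_[a]c_   read a → write b, move right, go to p0
p0 | abab_b[c]_   read c → write a, move right, go to p1
p1 | abab_ba[_]
After 16 steps: state p1, head at 6, tape abab_ba.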